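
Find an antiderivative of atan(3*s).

s*atan(3*s) - log(9*s**2 + 1)/6 + C

Use integration by parts with u = arctan(3*s), dv = ds.
Then du = 3/(9*s**2 + 1) ds.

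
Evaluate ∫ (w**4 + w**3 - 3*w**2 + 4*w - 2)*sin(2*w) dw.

Use integration by parts with u = w**4 + w**3 - 3*w**2 + 4*w - 2, dv = sin(2*w) dw, so v = -cos(2*w)/2.
Apply parts 4 times (tabular method): alternate signs, differentiate u down to 0, integrate dv up.

-w**4*cos(2*w)/2 + w**3*sin(2*w) - w**3*cos(2*w)/2 + 3*w**2*sin(2*w)/4 + 3*w**2*cos(2*w) - 3*w*sin(2*w) - 5*w*cos(2*w)/4 + 5*sin(2*w)/8 - cos(2*w)/2 + C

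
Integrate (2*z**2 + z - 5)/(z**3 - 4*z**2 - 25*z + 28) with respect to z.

Factor the denominator: (z - 7)*(z - 1)*(z + 4).
Partial-fraction decomposition: 23/(55*(z + 4)) + 1/(15*(z - 1)) + 50/(33*(z - 7)).
Integrate each term: A/(z−a) contributes A·log|z−a|.

50*log(z - 7)/33 + log(z - 1)/15 + 23*log(z + 4)/55 + C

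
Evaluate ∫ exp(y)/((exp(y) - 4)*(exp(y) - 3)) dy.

Let u = e^y, du = e^y dy.
The integral becomes ∫ du/((u-4)(u-3)); decompose into partial fractions.

log(exp(y) - 4) - log(exp(y) - 3) + C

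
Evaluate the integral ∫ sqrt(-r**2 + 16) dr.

Substitute r = 4·sin(θ), so dr = 4·cos(θ) dθ and the radical becomes sqrt(-r**2 + 16) = 4·cos(θ) by the Pythagorean identity.
Integrate the resulting trig expression in θ, then back-substitute θ = asin(r/4), sin(θ) = r/4, cos(θ) = sqrt(-r**2 + 16)/4 (absorbing any constant into C).

r*sqrt(-r**2 + 16)/2 + 8*asin(r/4) + C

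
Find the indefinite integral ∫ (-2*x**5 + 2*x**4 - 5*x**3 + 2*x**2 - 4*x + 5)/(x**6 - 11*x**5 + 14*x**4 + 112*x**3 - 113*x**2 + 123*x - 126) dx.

Factor the denominator: (x - 7)*(x - 6)*(x - 1)*(x + 3)*(x**2 + 1).
Partial-fraction decomposition: -(133*x + 206)/(9250*(x**2 + 1)) - 409/(1800*(x + 3)) - 1/(120*(x - 1)) + 13987/(1665*(x - 6)) - 7613/(750*(x - 7)).
Integrate each term; A/(x−a) gives A·log|x−a|; the (Bx+D)/(x²+p²) term gives a log and an atan.

-7613*log(x - 7)/750 + 13987*log(x - 6)/1665 - log(x - 1)/120 - 409*log(x + 3)/1800 - 133*log(x**2 + 1)/18500 - 103*atan(x)/4625 + C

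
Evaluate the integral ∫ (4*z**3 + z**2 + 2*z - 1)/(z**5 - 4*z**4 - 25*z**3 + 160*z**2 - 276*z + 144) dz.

Factor the denominator: (z - 4)*(z - 3)*(z - 2)*(z - 1)*(z + 6).
Partial-fraction decomposition: -841/(5040*(z + 6)) - 1/(7*(z - 1)) + 39/(16*(z - 2)) - 61/(9*(z - 3)) + 93/(20*(z - 4)).
Integrate each term: A/(z−a) contributes A·log|z−a|.

93*log(z - 4)/20 - 61*log(z - 3)/9 + 39*log(z - 2)/16 - log(z - 1)/7 - 841*log(z + 6)/5040 + C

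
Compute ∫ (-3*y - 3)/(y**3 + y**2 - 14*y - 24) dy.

-5*log(y - 4)/14 - log(y + 2)/2 + 6*log(y + 3)/7 + C

Factor the denominator: (y - 4)*(y + 2)*(y + 3).
Partial-fraction decomposition: 6/(7*(y + 3)) - 1/(2*(y + 2)) - 5/(14*(y - 4)).
Integrate each term: A/(y−a) contributes A·log|y−a|.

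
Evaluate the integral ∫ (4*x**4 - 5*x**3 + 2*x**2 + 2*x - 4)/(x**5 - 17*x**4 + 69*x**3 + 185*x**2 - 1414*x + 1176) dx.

Factor the denominator: (x - 7)**2*(x - 6)*(x - 1)*(x + 4).
Partial-fraction decomposition: 62/(275*(x + 4)) + 1/(900*(x - 1)) + 2092/(25*(x - 6)) - 31643/(396*(x - 7)) + 727/(6*(x - 7)**2).
Integrate each term; A/(x−a) gives A·log|x−a|; A/(x−a)² gives −A/(x−a).

-31643*log(x - 7)/396 + 2092*log(x - 6)/25 + log(x - 1)/900 + 62*log(x + 4)/275 - 727/(6*x - 42) + C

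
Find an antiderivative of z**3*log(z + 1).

z**4*log(z + 1)/4 - z**4/16 + z**3/12 - z**2/8 + z/4 - log(z + 1)/4 + C

Use integration by parts with u = log(z + 1), dv = z**3 dz.
Then du = 1/(z + 1) dz and v = z**4/4.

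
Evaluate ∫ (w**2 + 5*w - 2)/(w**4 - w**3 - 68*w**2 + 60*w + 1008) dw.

Factor the denominator: (w - 6)**2*(w + 4)*(w + 7).
Partial-fraction decomposition: -4/(169*(w + 7)) - 1/(50*(w + 4)) + 369/(8450*(w - 6)) + 32/(65*(w - 6)**2).
Integrate each term; A/(w−a) gives A·log|w−a|; A/(w−a)² gives −A/(w−a).

369*log(w - 6)/8450 - log(w + 4)/50 - 4*log(w + 7)/169 - 32/(65*w - 390) + C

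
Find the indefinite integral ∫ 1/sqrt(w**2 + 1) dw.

log(w + sqrt(w**2 + 1)) + C

Substitute w = tan(θ), so dw = sec(θ)^2 dθ and the radical becomes sqrt(w**2 + 1) = sec(θ) by the Pythagorean identity.
Integrate the resulting trig expression in θ, then back-substitute tan(θ) = w, sec(θ) = sqrt(w**2 + 1) (absorbing any constant into C).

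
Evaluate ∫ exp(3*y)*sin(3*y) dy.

Let I denote the integral. Integrate by parts with u = sin(3*y), dv = exp(3*y) dy, so v = exp(3*y)/3: I = exp(3*y)*sin(3*y)/3 − ∫ exp(3*y)*cos(3*y) dy.
Apply parts again with u = cos(3*y), dv = exp(3*y) dy: ∫ exp(3*y)*cos(3*y) dy = exp(3*y)*cos(3*y)/3 + I. Substituting back brings back I: I = exp(3*y)*sin(3*y)/3 - exp(3*y)*cos(3*y)/3 − I.
Solving for I: (1 + 1)·I equals the remaining terms, so I = (1/2)·(exp(3*y)*sin(3*y)/3 - exp(3*y)*cos(3*y)/3).

exp(3*y)*sin(3*y)/6 - exp(3*y)*cos(3*y)/6 + C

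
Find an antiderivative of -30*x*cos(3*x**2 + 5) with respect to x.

Let u = 3*x**2 + 5, so du = (6*x) dx.
Rewriting, the integral becomes -5·∫ cos(u) du = -5·sin(u).
Substituting back, u = 3*x**2 + 5.

-5*sin(3*x**2 + 5) + C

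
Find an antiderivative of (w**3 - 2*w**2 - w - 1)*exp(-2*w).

Use integration by parts with u = w**3 - 2*w**2 - w - 1, dv = exp(-2*w) dw, so v = -exp(-2*w)/2.
Apply parts 3 times (tabular method): alternate signs, differentiate u down to 0, integrate dv up.

(-4*w**3 + 2*w**2 + 6*w + 7)*exp(-2*w)/8 + C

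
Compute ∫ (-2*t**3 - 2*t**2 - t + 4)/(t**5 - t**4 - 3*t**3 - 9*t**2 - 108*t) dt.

Factor the denominator: t*(t - 4)*(t + 3)*(t**2 + 9).
Partial-fraction decomposition: (41*t - 201)/(270*(t**2 + 9)) + 43/(378*(t + 3)) - 8/(35*(t - 4)) - 1/(27*t).
Integrate each term; A/(t−a) gives A·log|t−a|; the (Bt+D)/(t²+p²) term gives a log and an atan.

-log(t)/27 - 8*log(t - 4)/35 + 43*log(t + 3)/378 + 41*log(t**2 + 9)/540 - 67*atan(t/3)/270 + C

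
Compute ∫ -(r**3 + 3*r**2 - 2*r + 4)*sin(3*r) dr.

Use integration by parts with u = r**3 + 3*r**2 - 2*r + 4, dv = -sin(3*r) dr, so v = cos(3*r)/3.
Apply parts 3 times (tabular method): alternate signs, differentiate u down to 0, integrate dv up.

r**3*cos(3*r)/3 - r**2*sin(3*r)/3 + r**2*cos(3*r) - 2*r*sin(3*r)/3 - 8*r*cos(3*r)/9 + 8*sin(3*r)/27 + 10*cos(3*r)/9 + C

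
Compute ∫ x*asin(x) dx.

Use integration by parts with u = arcsin(x), dv = x dx.
Then du = 1/sqrt(-x**2 + 1) dx.

x**2*asin(x)/2 + x*sqrt(-x**2 + 1)/4 - asin(x)/4 + C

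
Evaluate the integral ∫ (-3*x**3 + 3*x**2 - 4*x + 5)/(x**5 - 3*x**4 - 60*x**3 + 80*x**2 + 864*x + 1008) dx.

-905*log(x - 7)/1053 + 559*log(x - 6)/768 - 3793*log(x + 2)/20736 + 785*log(x + 6)/2496 - 49/(288*x + 576) + C

Factor the denominator: (x - 7)*(x - 6)*(x + 2)**2*(x + 6).
Partial-fraction decomposition: 785/(2496*(x + 6)) - 3793/(20736*(x + 2)) + 49/(288*(x + 2)**2) + 559/(768*(x - 6)) - 905/(1053*(x - 7)).
Integrate each term; A/(x−a) gives A·log|x−a|; A/(x−a)² gives −A/(x−a).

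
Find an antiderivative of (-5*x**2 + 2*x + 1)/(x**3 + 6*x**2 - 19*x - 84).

-71*log(x - 4)/77 + 25*log(x + 3)/14 - 129*log(x + 7)/22 + C

Factor the denominator: (x - 4)*(x + 3)*(x + 7).
Partial-fraction decomposition: -129/(22*(x + 7)) + 25/(14*(x + 3)) - 71/(77*(x - 4)).
Integrate each term: A/(x−a) contributes A·log|x−a|.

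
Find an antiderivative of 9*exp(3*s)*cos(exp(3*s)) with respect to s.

3*sin(exp(3*s)) + C

Let u = exp(3*s), so du = (3*exp(3*s)) ds.
Rewriting, the integral becomes 3·∫ cos(u) du = 3·sin(u).
Substituting back, u = exp(3*s).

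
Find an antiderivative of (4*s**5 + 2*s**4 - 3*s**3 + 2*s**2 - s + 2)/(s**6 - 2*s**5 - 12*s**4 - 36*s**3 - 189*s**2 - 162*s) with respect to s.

Factor the denominator: s*(s - 6)*(s + 1)*(s + 3)*(s**2 + 9).
Partial-fraction decomposition: (175*s + 73)/(135*(s**2 + 9)) + 353/(486*(s + 3)) + 3/(70*(s + 1)) + 16558/(8505*(s - 6)) - 1/(81*s).
Integrate each term; A/(s−a) gives A·log|s−a|; the (Bs+D)/(s²+p²) term gives a log and an atan.

-log(s)/81 + 16558*log(s - 6)/8505 + 3*log(s + 1)/70 + 353*log(s + 3)/486 + 35*log(s**2 + 9)/54 + 73*atan(s/3)/405 + C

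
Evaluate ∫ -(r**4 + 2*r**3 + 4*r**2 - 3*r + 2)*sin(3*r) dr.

r**4*cos(3*r)/3 - 4*r**3*sin(3*r)/9 + 2*r**3*cos(3*r)/3 - 2*r**2*sin(3*r)/3 + 8*r**2*cos(3*r)/9 - 16*r*sin(3*r)/27 - 13*r*cos(3*r)/9 + 13*sin(3*r)/27 + 38*cos(3*r)/81 + C

Use integration by parts with u = r**4 + 2*r**3 + 4*r**2 - 3*r + 2, dv = -sin(3*r) dr, so v = cos(3*r)/3.
Apply parts 4 times (tabular method): alternate signs, differentiate u down to 0, integrate dv up.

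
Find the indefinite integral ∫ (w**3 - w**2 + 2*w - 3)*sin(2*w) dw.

-w**3*cos(2*w)/2 + 3*w**2*sin(2*w)/4 + w**2*cos(2*w)/2 - w*sin(2*w)/2 - w*cos(2*w)/4 + sin(2*w)/8 + 5*cos(2*w)/4 + C

Use integration by parts with u = w**3 - w**2 + 2*w - 3, dv = sin(2*w) dw, so v = -cos(2*w)/2.
Apply parts 3 times (tabular method): alternate signs, differentiate u down to 0, integrate dv up.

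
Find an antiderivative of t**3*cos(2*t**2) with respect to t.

t**2*sin(2*t**2)/4 + cos(2*t**2)/8 + C

Let u = t², du = 2t dt; rewrite as (1/2)∫ u^1·cos(2u) du.
Now integrate by parts 1 time.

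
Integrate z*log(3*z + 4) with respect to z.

z**2*log(3*z + 4)/2 - z**2/4 + 2*z/3 - 8*log(3*z + 4)/9 + C

Use integration by parts with u = log(3*z + 4), dv = z dz.
Then du = 3/(3*z + 4) dz and v = z**2/2.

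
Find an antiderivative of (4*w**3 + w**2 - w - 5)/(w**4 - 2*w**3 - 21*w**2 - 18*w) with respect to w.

Factor the denominator: w*(w - 6)*(w + 1)*(w + 3).
Partial-fraction decomposition: 101/(54*(w + 3)) - 1/(2*(w + 1)) + 127/(54*(w - 6)) + 5/(18*w).
Integrate each term: A/(w−a) contributes A·log|w−a|.

5*log(w)/18 + 127*log(w - 6)/54 - log(w + 1)/2 + 101*log(w + 3)/54 + C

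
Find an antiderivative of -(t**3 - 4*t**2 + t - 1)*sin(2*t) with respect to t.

t**3*cos(2*t)/2 - 3*t**2*sin(2*t)/4 - 2*t**2*cos(2*t) + 2*t*sin(2*t) - t*cos(2*t)/4 + sin(2*t)/8 + cos(2*t)/2 + C

Use integration by parts with u = t**3 - 4*t**2 + t - 1, dv = -sin(2*t) dt, so v = cos(2*t)/2.
Apply parts 3 times (tabular method): alternate signs, differentiate u down to 0, integrate dv up.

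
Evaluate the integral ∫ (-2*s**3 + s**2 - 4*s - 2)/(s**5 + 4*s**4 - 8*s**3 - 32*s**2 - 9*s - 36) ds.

Factor the denominator: (s - 3)*(s + 3)*(s + 4)*(s**2 + 1).
Partial-fraction decomposition: (5*s + 14)/(170*(s**2 + 1)) + 158/(119*(s + 4)) - 73/(60*(s + 3)) - 59/(420*(s - 3)).
Integrate each term; A/(s−a) gives A·log|s−a|; the (Bs+D)/(s²+p²) term gives a log and an atan.

-59*log(s - 3)/420 - 73*log(s + 3)/60 + 158*log(s + 4)/119 + log(s**2 + 1)/68 + 7*atan(s)/85 + C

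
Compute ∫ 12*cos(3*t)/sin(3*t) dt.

Let u = sin(3*t), so du = (3*cos(3*t)) dt.
Rewriting, the integral becomes 4·∫ 1/u du = 4·log(u).
Substituting back, u = sin(3*t).

4*log(sin(3*t)) + C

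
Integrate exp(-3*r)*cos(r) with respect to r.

Let I denote the integral. Integrate by parts with u = cos(r), dv = exp(-3*r) dr, so v = -exp(-3*r)/3: I = -exp(-3*r)*cos(r)/3 − (1/3)·∫ exp(-3*r)*sin(r) dr.
Apply parts again with u = sin(r), dv = exp(-3*r) dr: ∫ exp(-3*r)*sin(r) dr = -exp(-3*r)*sin(r)/3 + (1/3)·I. Substituting back brings back I: I = exp(-3*r)*sin(r)/9 - exp(-3*r)*cos(r)/3 − (1/9)·I.
Solving for I: (1 + 1/9)·I equals the remaining terms, so I = (9/10)·(exp(-3*r)*sin(r)/9 - exp(-3*r)*cos(r)/3).

exp(-3*r)*sin(r)/10 - 3*exp(-3*r)*cos(r)/10 + C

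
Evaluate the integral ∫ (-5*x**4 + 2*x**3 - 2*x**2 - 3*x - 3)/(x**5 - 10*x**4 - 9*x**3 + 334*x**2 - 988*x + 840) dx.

Factor the denominator: (x - 7)*(x - 5)*(x - 2)**2*(x + 6).
Partial-fraction decomposition: -6969/(9152*(x + 6)) - 2401/(1600*(x - 2)) - 27/(40*(x - 2)**2) + 327/(22*(x - 5)) - 11441/(650*(x - 7)).
Integrate each term; A/(x−a) gives A·log|x−a|; A/(x−a)² gives −A/(x−a).

-11441*log(x - 7)/650 + 327*log(x - 5)/22 - 2401*log(x - 2)/1600 - 6969*log(x + 6)/9152 + 27/(40*x - 80) + C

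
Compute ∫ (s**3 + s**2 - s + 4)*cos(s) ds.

Use integration by parts with u = s**3 + s**2 - s + 4, dv = cos(s) ds, so v = sin(s).
Apply parts 3 times (tabular method): alternate signs, differentiate u down to 0, integrate dv up.

s**3*sin(s) + s**2*sin(s) + 3*s**2*cos(s) - 7*s*sin(s) + 2*s*cos(s) + 2*sin(s) - 7*cos(s) + C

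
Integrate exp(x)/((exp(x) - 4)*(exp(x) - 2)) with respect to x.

Let u = e^x, du = e^x dx.
The integral becomes ∫ du/((u-4)(u-2)); decompose into partial fractions.

log(exp(x) - 4)/2 - log(exp(x) - 2)/2 + C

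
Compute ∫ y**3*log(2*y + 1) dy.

Use integration by parts with u = log(2*y + 1), dv = y**3 dy.
Then du = 2/(2*y + 1) dy and v = y**4/4.

y**4*log(2*y + 1)/4 - y**4/16 + y**3/24 - y**2/32 + y/32 - log(2*y + 1)/64 + C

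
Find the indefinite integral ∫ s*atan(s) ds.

Use integration by parts with u = arctan(s), dv = s ds.
Then du = 1/(s**2 + 1) ds.

s**2*atan(s)/2 - s/2 + atan(s)/2 + C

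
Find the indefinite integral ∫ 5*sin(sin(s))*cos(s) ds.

-5*cos(sin(s)) + C

Let u = sin(s), so du = (cos(s)) ds.
Rewriting, the integral becomes 5·∫ sin(u) du = 5·-cos(u).
Substituting back, u = sin(s).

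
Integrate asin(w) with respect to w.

w*asin(w) + sqrt(-w**2 + 1) + C

Use integration by parts with u = arcsin(w), dv = dw.
Then du = 1/sqrt(-w**2 + 1) dw.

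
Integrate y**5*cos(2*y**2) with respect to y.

y**4*sin(2*y**2)/4 + y**2*cos(2*y**2)/4 - sin(2*y**2)/8 + C

Let u = y², du = 2y dy; rewrite as (1/2)∫ u^2·cos(2u) du.
Now integrate by parts 2 times.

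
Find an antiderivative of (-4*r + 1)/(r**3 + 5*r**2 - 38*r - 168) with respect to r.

Factor the denominator: (r - 6)*(r + 4)*(r + 7).
Partial-fraction decomposition: 29/(39*(r + 7)) - 17/(30*(r + 4)) - 23/(130*(r - 6)).
Integrate each term: A/(r−a) contributes A·log|r−a|.

-23*log(r - 6)/130 - 17*log(r + 4)/30 + 29*log(r + 7)/39 + C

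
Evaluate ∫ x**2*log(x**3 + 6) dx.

x**3*log(x**3 + 6)/3 - x**3/3 + 2*log(x**3 + 6) + C

Let u = x**3 + 6, so du = (3*x**2) dx.
The integral becomes (1/3)·∫ log(u) du; integrate by parts with u′=log(u), dv′=du.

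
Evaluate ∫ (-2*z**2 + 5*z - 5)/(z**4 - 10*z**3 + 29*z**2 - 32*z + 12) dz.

-47*log(z - 6)/100 + 3*log(z - 2)/4 - 7*log(z - 1)/25 + 2/(5*z - 5) + C

Factor the denominator: (z - 6)*(z - 2)*(z - 1)**2.
Partial-fraction decomposition: -7/(25*(z - 1)) - 2/(5*(z - 1)**2) + 3/(4*(z - 2)) - 47/(100*(z - 6)).
Integrate each term; A/(z−a) gives A·log|z−a|; A/(z−a)² gives −A/(z−a).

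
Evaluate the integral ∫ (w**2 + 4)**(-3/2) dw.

w/(4*sqrt(w**2 + 4)) + C

Substitute w = 2·tan(θ), so dw = 2·sec(θ)^2 dθ and the radical becomes sqrt(w**2 + 4) = 2·sec(θ) by the Pythagorean identity.
Integrate the resulting trig expression in θ, then back-substitute tan(θ) = w/2, sec(θ) = sqrt(w**2 + 4)/2 (absorbing any constant into C).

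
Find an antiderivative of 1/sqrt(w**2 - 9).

Substitute w = 3·sec(θ), so dw = 3·sec(θ)*tan(θ) dθ and the radical becomes sqrt(w**2 - 9) = 3·tan(θ) by the Pythagorean identity.
Integrate the resulting trig expression in θ, then back-substitute sec(θ) = w/3, tan(θ) = sqrt(w**2 - 9)/3 (absorbing any constant into C).

log(w + sqrt(w**2 - 9)) + C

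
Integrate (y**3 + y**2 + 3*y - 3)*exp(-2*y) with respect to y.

Use integration by parts with u = y**3 + y**2 + 3*y - 3, dv = exp(-2*y) dy, so v = -exp(-2*y)/2.
Apply parts 3 times (tabular method): alternate signs, differentiate u down to 0, integrate dv up.

(-4*y**3 - 10*y**2 - 22*y + 1)*exp(-2*y)/8 + C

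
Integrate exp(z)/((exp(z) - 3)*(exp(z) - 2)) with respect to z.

log(exp(z) - 3) - log(exp(z) - 2) + C

Let u = e^z, du = e^z dz.
The integral becomes ∫ du/((u-2)(u-3)); decompose into partial fractions.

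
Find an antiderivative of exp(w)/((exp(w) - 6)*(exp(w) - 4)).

Let u = e^w, du = e^w dw.
The integral becomes ∫ du/((u-6)(u-4)); decompose into partial fractions.

log(exp(w) - 6)/2 - log(exp(w) - 4)/2 + C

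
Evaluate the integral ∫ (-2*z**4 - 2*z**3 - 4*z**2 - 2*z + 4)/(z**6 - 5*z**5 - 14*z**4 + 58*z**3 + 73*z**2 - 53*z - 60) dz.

Factor the denominator: (z - 5)*(z - 4)*(z - 1)*(z + 1)**2*(z + 3).
Partial-fraction decomposition: 67/(448*(z + 3)) - 131/(1800*(z + 1)) - 1/(60*(z + 1)**2) - 1/(32*(z - 1)) + 236/(175*(z - 4)) - 803/(576*(z - 5)).
Integrate each term; A/(z−a) gives A·log|z−a|; A/(z−a)² gives −A/(z−a).

-803*log(z - 5)/576 + 236*log(z - 4)/175 - log(z - 1)/32 - 131*log(z + 1)/1800 + 67*log(z + 3)/448 + 1/(60*z + 60) + C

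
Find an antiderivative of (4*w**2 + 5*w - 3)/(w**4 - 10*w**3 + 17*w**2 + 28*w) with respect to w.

Factor the denominator: w*(w - 7)*(w - 4)*(w + 1).
Partial-fraction decomposition: 1/(10*(w + 1)) - 27/(20*(w - 4)) + 19/(14*(w - 7)) - 3/(28*w).
Integrate each term: A/(w−a) contributes A·log|w−a|.

-3*log(w)/28 + 19*log(w - 7)/14 - 27*log(w - 4)/20 + log(w + 1)/10 + C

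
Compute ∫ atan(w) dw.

Use integration by parts with u = arctan(w), dv = dw.
Then du = 1/(w**2 + 1) dw.

w*atan(w) - log(w**2 + 1)/2 + C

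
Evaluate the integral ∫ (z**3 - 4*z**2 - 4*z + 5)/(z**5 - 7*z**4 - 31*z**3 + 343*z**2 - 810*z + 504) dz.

53*log(z - 6)/390 + log(z - 4)/6 - 4*log(z - 3)/15 + log(z - 1)/120 - 23*log(z + 7)/520 + C

Factor the denominator: (z - 6)*(z - 4)*(z - 3)*(z - 1)*(z + 7).
Partial-fraction decomposition: -23/(520*(z + 7)) + 1/(120*(z - 1)) - 4/(15*(z - 3)) + 1/(6*(z - 4)) + 53/(390*(z - 6)).
Integrate each term: A/(z−a) contributes A·log|z−a|.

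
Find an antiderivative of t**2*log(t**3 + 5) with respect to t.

t**3*log(t**3 + 5)/3 - t**3/3 + 5*log(t**3 + 5)/3 + C

Let u = t**3 + 5, so du = (3*t**2) dt.
The integral becomes (1/3)·∫ log(u) du; integrate by parts with u′=log(u), dv′=du.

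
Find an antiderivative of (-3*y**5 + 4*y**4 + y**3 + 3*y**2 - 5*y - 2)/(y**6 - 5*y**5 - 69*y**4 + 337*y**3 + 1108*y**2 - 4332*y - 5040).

Factor the denominator: (y - 6)**2*(y - 5)*(y + 1)*(y + 4)*(y + 7).
Partial-fraction decomposition: -9977/(6084*(y + 7)) + 683/(1350*(y + 4)) - 1/(441*(y + 1)) - 1117/(108*(y - 5)) + 3510651/(414050*(y - 6)) - 8926/(455*(y - 6)**2).
Integrate each term; A/(y−a) gives A·log|y−a|; A/(y−a)² gives −A/(y−a).

3510651*log(y - 6)/414050 - 1117*log(y - 5)/108 - log(y + 1)/441 + 683*log(y + 4)/1350 - 9977*log(y + 7)/6084 + 8926/(455*y - 2730) + C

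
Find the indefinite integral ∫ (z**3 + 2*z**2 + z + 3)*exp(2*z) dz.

Use integration by parts with u = z**3 + 2*z**2 + z + 3, dv = exp(2*z) dz, so v = exp(2*z)/2.
Apply parts 3 times (tabular method): alternate signs, differentiate u down to 0, integrate dv up.

(4*z**3 + 2*z**2 + 2*z + 11)*exp(2*z)/8 + C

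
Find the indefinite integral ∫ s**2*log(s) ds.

s**3*log(s)/3 - s**3/9 + C

Use integration by parts with u = log(s), dv = s**2 ds.
Then du = 1/s ds and v = s**3/3.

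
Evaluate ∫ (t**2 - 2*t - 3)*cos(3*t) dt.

Use integration by parts with u = t**2 - 2*t - 3, dv = cos(3*t) dt, so v = sin(3*t)/3.
Apply parts 2 times (tabular method): alternate signs, differentiate u down to 0, integrate dv up.

t**2*sin(3*t)/3 - 2*t*sin(3*t)/3 + 2*t*cos(3*t)/9 - 29*sin(3*t)/27 - 2*cos(3*t)/9 + C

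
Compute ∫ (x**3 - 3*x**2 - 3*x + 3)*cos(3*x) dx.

Use integration by parts with u = x**3 - 3*x**2 - 3*x + 3, dv = cos(3*x) dx, so v = sin(3*x)/3.
Apply parts 3 times (tabular method): alternate signs, differentiate u down to 0, integrate dv up.

x**3*sin(3*x)/3 - x**2*sin(3*x) + x**2*cos(3*x)/3 - 11*x*sin(3*x)/9 - 2*x*cos(3*x)/3 + 11*sin(3*x)/9 - 11*cos(3*x)/27 + C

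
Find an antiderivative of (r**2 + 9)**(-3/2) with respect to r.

r/(9*sqrt(r**2 + 9)) + C

Substitute r = 3·tan(θ), so dr = 3·sec(θ)^2 dθ and the radical becomes sqrt(r**2 + 9) = 3·sec(θ) by the Pythagorean identity.
Integrate the resulting trig expression in θ, then back-substitute tan(θ) = r/3, sec(θ) = sqrt(r**2 + 9)/3 (absorbing any constant into C).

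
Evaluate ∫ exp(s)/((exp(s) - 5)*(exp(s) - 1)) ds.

Let u = e^s, du = e^s ds.
The integral becomes ∫ du/((u-1)(u-5)); decompose into partial fractions.

log(exp(s) - 5)/4 - log(exp(s) - 1)/4 + C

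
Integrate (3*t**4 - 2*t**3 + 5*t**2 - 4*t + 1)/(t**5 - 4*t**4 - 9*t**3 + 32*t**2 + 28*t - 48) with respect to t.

Factor the denominator: (t - 4)*(t - 3)*(t - 1)*(t + 2)**2.
Partial-fraction decomposition: 263/(300*(t + 2)) - 31/(30*(t + 2)**2) + 1/(18*(t - 1)) - 223/(50*(t - 3)) + 235/(36*(t - 4)).
Integrate each term; A/(t−a) gives A·log|t−a|; A/(t−a)² gives −A/(t−a).

235*log(t - 4)/36 - 223*log(t - 3)/50 + log(t - 1)/18 + 263*log(t + 2)/300 + 31/(30*t + 60) + C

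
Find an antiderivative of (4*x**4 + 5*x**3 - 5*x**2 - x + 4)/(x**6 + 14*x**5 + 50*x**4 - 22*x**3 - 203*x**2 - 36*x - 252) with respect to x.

43*log(x - 2)/900 - 151*log(x + 3)/600 + 1967*log(x + 6)/444 - 1531*log(x + 7)/360 + 49*log(x**2 + 1)/3700 - 36*atan(x)/925 + C

Factor the denominator: (x - 2)*(x + 3)*(x + 6)*(x + 7)*(x**2 + 1).
Partial-fraction decomposition: (49*x - 72)/(1850*(x**2 + 1)) - 1531/(360*(x + 7)) + 1967/(444*(x + 6)) - 151/(600*(x + 3)) + 43/(900*(x - 2)).
Integrate each term; A/(x−a) gives A·log|x−a|; the (Bx+D)/(x²+p²) term gives a log and an atan.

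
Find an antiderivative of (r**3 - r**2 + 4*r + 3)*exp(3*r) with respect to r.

(9*r**3 - 18*r**2 + 48*r + 11)*exp(3*r)/27 + C

Use integration by parts with u = r**3 - r**2 + 4*r + 3, dv = exp(3*r) dr, so v = exp(3*r)/3.
Apply parts 3 times (tabular method): alternate signs, differentiate u down to 0, integrate dv up.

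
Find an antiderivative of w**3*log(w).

Use integration by parts with u = log(w), dv = w**3 dw.
Then du = 1/w dw and v = w**4/4.

w**4*log(w)/4 - w**4/16 + C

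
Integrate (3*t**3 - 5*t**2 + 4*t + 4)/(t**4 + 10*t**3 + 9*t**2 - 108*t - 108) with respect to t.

13*log(t - 3)/81 + 2*log(t + 1)/25 + 5588*log(t + 6)/2025 + 848/(45*t + 270) + C

Factor the denominator: (t - 3)*(t + 1)*(t + 6)**2.
Partial-fraction decomposition: 5588/(2025*(t + 6)) - 848/(45*(t + 6)**2) + 2/(25*(t + 1)) + 13/(81*(t - 3)).
Integrate each term; A/(t−a) gives A·log|t−a|; A/(t−a)² gives −A/(t−a).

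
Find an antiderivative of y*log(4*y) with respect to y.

y**2*(log(y) + 2*log(2))/2 - y**2/4 + C

Use integration by parts with u = log(4*y), dv = y dy.
Then du = 1/y dy and v = y**2/2.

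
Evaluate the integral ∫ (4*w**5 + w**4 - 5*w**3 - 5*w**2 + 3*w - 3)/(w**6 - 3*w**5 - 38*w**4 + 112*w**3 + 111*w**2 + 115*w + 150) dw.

440743*log(w - 5)/163592 - log(w + 1)/40 + 28929*log(w + 6)/22385 + 963*log(w**2 + 1)/50024 + 993*atan(w)/25012 - 4129/(572*w - 2860) + C

Factor the denominator: (w - 5)**2*(w + 1)*(w + 6)*(w**2 + 1).
Partial-fraction decomposition: 3*(321*w + 331)/(25012*(w**2 + 1)) + 28929/(22385*(w + 6)) - 1/(40*(w + 1)) + 440743/(163592*(w - 5)) + 4129/(572*(w - 5)**2).
Integrate each term; A/(w−a) gives A·log|w−a|; the (Bw+D)/(w²+p²) term gives a log and an atan.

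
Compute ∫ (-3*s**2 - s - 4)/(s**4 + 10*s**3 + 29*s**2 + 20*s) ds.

-log(s)/5 + log(s + 1)/2 - 4*log(s + 4) + 37*log(s + 5)/10 + C

Factor the denominator: s*(s + 1)*(s + 4)*(s + 5).
Partial-fraction decomposition: 37/(10*(s + 5)) - 4/(s + 4) + 1/(2*(s + 1)) - 1/(5*s).
Integrate each term: A/(s−a) contributes A·log|s−a|.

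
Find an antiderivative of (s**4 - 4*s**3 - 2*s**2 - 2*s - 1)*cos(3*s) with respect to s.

Use integration by parts with u = s**4 - 4*s**3 - 2*s**2 - 2*s - 1, dv = cos(3*s) ds, so v = sin(3*s)/3.
Apply parts 4 times (tabular method): alternate signs, differentiate u down to 0, integrate dv up.

s**4*sin(3*s)/3 - 4*s**3*sin(3*s)/3 + 4*s**3*cos(3*s)/9 - 10*s**2*sin(3*s)/9 - 4*s**2*cos(3*s)/3 + 2*s*sin(3*s)/9 - 20*s*cos(3*s)/27 - 7*sin(3*s)/81 + 2*cos(3*s)/27 + C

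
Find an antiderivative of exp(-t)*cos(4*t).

Let I denote the integral. Integrate by parts with u = cos(4*t), dv = exp(-t) dt, so v = -exp(-t): I = -exp(-t)*cos(4*t) − 4·∫ exp(-t)*sin(4*t) dt.
Apply parts again with u = sin(4*t), dv = exp(-t) dt: ∫ exp(-t)*sin(4*t) dt = -exp(-t)*sin(4*t) + 4·I. Substituting back brings back I: I = 4*exp(-t)*sin(4*t) - exp(-t)*cos(4*t) − 16·I.
Solving for I: (1 + 16)·I equals the remaining terms, so I = (1/17)·(4*exp(-t)*sin(4*t) - exp(-t)*cos(4*t)).

4*exp(-t)*sin(4*t)/17 - exp(-t)*cos(4*t)/17 + C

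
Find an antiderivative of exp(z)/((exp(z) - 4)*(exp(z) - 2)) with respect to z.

log(exp(z) - 4)/2 - log(exp(z) - 2)/2 + C

Let u = e^z, du = e^z dz.
The integral becomes ∫ du/((u-4)(u-2)); decompose into partial fractions.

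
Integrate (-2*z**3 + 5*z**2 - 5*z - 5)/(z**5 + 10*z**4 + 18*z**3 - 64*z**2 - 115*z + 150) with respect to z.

-11*log(z - 2)/245 + 7*log(z - 1)/144 + 109*log(z + 3)/80 - 1205*log(z + 5)/882 + 395/(84*z + 420) + C

Factor the denominator: (z - 2)*(z - 1)*(z + 3)*(z + 5)**2.
Partial-fraction decomposition: -1205/(882*(z + 5)) - 395/(84*(z + 5)**2) + 109/(80*(z + 3)) + 7/(144*(z - 1)) - 11/(245*(z - 2)).
Integrate each term; A/(z−a) gives A·log|z−a|; A/(z−a)² gives −A/(z−a).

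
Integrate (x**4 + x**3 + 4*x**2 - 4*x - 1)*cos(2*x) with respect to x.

Use integration by parts with u = x**4 + x**3 + 4*x**2 - 4*x - 1, dv = cos(2*x) dx, so v = sin(2*x)/2.
Apply parts 4 times (tabular method): alternate signs, differentiate u down to 0, integrate dv up.

x**4*sin(2*x)/2 + x**3*sin(2*x)/2 + x**3*cos(2*x) + x**2*sin(2*x)/2 + 3*x**2*cos(2*x)/4 - 11*x*sin(2*x)/4 + x*cos(2*x)/2 - 3*sin(2*x)/4 - 11*cos(2*x)/8 + C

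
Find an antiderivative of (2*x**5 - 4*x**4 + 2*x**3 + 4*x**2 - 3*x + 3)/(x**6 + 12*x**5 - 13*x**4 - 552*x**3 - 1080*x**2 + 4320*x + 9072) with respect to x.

Factor the denominator: (x - 6)*(x - 3)*(x + 2)*(x + 6)**2*(x + 7).
Partial-fraction decomposition: 21842/(325*(x + 7)) - 21187/(324*(x + 6)) + 7001/(144*(x + 6)**2) - 119/(3200*(x + 2)) - 41/(2025*(x - 3)) + 3643/(14976*(x - 6)).
Integrate each term; A/(x−a) gives A·log|x−a|; A/(x−a)² gives −A/(x−a).

3643*log(x - 6)/14976 - 41*log(x - 3)/2025 - 119*log(x + 2)/3200 - 21187*log(x + 6)/324 + 21842*log(x + 7)/325 - 7001/(144*x + 864) + C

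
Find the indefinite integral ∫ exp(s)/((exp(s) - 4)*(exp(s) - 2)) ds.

Let u = e^s, du = e^s ds.
The integral becomes ∫ du/((u-2)(u-4)); decompose into partial fractions.

log(exp(s) - 4)/2 - log(exp(s) - 2)/2 + C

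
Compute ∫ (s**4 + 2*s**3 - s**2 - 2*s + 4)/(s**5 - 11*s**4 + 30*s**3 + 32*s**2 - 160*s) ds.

Factor the denominator: s*(s - 5)*(s - 4)**2*(s + 2).
Partial-fraction decomposition: 1/(126*(s + 2)) - 1663/(72*(s - 4)) - 91/(6*(s - 4)**2) + 844/(35*(s - 5)) - 1/(40*s).
Integrate each term; A/(s−a) gives A·log|s−a|; A/(s−a)² gives −A/(s−a).

-log(s)/40 + 844*log(s - 5)/35 - 1663*log(s - 4)/72 + log(s + 2)/126 + 91/(6*s - 24) + C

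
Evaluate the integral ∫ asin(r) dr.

Use integration by parts with u = arcsin(r), dv = dr.
Then du = 1/sqrt(-r**2 + 1) dr.

r*asin(r) + sqrt(-r**2 + 1) + C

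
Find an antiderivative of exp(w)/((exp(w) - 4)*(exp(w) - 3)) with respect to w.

log(exp(w) - 4) - log(exp(w) - 3) + C

Let u = e^w, du = e^w dw.
The integral becomes ∫ du/((u-3)(u-4)); decompose into partial fractions.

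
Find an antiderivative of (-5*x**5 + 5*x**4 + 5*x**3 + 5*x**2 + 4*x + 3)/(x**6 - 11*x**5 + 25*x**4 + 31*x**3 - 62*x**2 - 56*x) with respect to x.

Factor the denominator: x*(x - 7)*(x - 4)*(x - 2)*(x + 1)**2.
Partial-fraction decomposition: -281/(1600*(x + 1)) + 3/(40*(x + 1)**2) - 1/(20*(x - 2)) + 3421/(600*(x - 4)) - 70039/(6720*(x - 7)) - 3/(56*x).
Integrate each term; A/(x−a) gives A·log|x−a|; A/(x−a)² gives −A/(x−a).

-3*log(x)/56 - 70039*log(x - 7)/6720 + 3421*log(x - 4)/600 - log(x - 2)/20 - 281*log(x + 1)/1600 - 3/(40*x + 40) + C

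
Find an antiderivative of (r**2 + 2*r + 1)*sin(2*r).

Use integration by parts with u = r**2 + 2*r + 1, dv = sin(2*r) dr, so v = -cos(2*r)/2.
Apply parts 2 times (tabular method): alternate signs, differentiate u down to 0, integrate dv up.

-r**2*cos(2*r)/2 + r*sin(2*r)/2 - r*cos(2*r) + sin(2*r)/2 - cos(2*r)/4 + C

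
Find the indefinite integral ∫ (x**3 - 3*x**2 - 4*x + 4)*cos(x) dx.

x**3*sin(x) - 3*x**2*sin(x) + 3*x**2*cos(x) - 10*x*sin(x) - 6*x*cos(x) + 10*sin(x) - 10*cos(x) + C

Use integration by parts with u = x**3 - 3*x**2 - 4*x + 4, dv = cos(x) dx, so v = sin(x).
Apply parts 3 times (tabular method): alternate signs, differentiate u down to 0, integrate dv up.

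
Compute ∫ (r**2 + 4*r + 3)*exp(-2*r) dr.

Use integration by parts with u = r**2 + 4*r + 3, dv = exp(-2*r) dr, so v = -exp(-2*r)/2.
Apply parts 2 times (tabular method): alternate signs, differentiate u down to 0, integrate dv up.

(-2*r**2 - 10*r - 11)*exp(-2*r)/4 + C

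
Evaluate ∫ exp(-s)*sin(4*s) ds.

-exp(-s)*sin(4*s)/17 - 4*exp(-s)*cos(4*s)/17 + C

Let I denote the integral. Integrate by parts with u = sin(4*s), dv = exp(-s) ds, so v = -exp(-s): I = -exp(-s)*sin(4*s) + 4·∫ exp(-s)*cos(4*s) ds.
Apply parts again with u = cos(4*s), dv = exp(-s) ds: ∫ exp(-s)*cos(4*s) ds = -exp(-s)*cos(4*s) − 4·I. Substituting back brings back I: I = -exp(-s)*sin(4*s) - 4*exp(-s)*cos(4*s) − 16·I.
Solving for I: (1 + 16)·I equals the remaining terms, so I = (1/17)·(-exp(-s)*sin(4*s) - 4*exp(-s)*cos(4*s)).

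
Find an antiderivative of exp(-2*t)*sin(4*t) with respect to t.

-exp(-2*t)*sin(4*t)/10 - exp(-2*t)*cos(4*t)/5 + C

Let I denote the integral. Integrate by parts with u = sin(4*t), dv = exp(-2*t) dt, so v = -exp(-2*t)/2: I = -exp(-2*t)*sin(4*t)/2 + 2·∫ exp(-2*t)*cos(4*t) dt.
Apply parts again with u = cos(4*t), dv = exp(-2*t) dt: ∫ exp(-2*t)*cos(4*t) dt = -exp(-2*t)*cos(4*t)/2 − 2·I. Substituting back brings back I: I = -exp(-2*t)*sin(4*t)/2 - exp(-2*t)*cos(4*t) − 4·I.
Solving for I: (1 + 4)·I equals the remaining terms, so I = (1/5)·(-exp(-2*t)*sin(4*t)/2 - exp(-2*t)*cos(4*t)).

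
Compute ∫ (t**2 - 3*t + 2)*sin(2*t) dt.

-t**2*cos(2*t)/2 + t*sin(2*t)/2 + 3*t*cos(2*t)/2 - 3*sin(2*t)/4 - 3*cos(2*t)/4 + C

Use integration by parts with u = t**2 - 3*t + 2, dv = sin(2*t) dt, so v = -cos(2*t)/2.
Apply parts 2 times (tabular method): alternate signs, differentiate u down to 0, integrate dv up.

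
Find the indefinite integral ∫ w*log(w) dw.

w**2*log(w)/2 - w**2/4 + C

Use integration by parts with u = log(w), dv = w dw.
Then du = 1/w dw and v = w**2/2.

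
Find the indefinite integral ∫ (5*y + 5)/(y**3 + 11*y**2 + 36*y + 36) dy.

Factor the denominator: (y + 2)*(y + 3)*(y + 6).
Partial-fraction decomposition: -25/(12*(y + 6)) + 10/(3*(y + 3)) - 5/(4*(y + 2)).
Integrate each term: A/(y−a) contributes A·log|y−a|.

-5*log(y + 2)/4 + 10*log(y + 3)/3 - 25*log(y + 6)/12 + C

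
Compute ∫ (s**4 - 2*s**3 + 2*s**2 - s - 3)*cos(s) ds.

Use integration by parts with u = s**4 - 2*s**3 + 2*s**2 - s - 3, dv = cos(s) ds, so v = sin(s).
Apply parts 4 times (tabular method): alternate signs, differentiate u down to 0, integrate dv up.

s**4*sin(s) - 2*s**3*sin(s) + 4*s**3*cos(s) - 10*s**2*sin(s) - 6*s**2*cos(s) + 11*s*sin(s) - 20*s*cos(s) + 17*sin(s) + 11*cos(s) + C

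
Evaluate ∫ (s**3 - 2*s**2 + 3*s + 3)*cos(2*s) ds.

Use integration by parts with u = s**3 - 2*s**2 + 3*s + 3, dv = cos(2*s) ds, so v = sin(2*s)/2.
Apply parts 3 times (tabular method): alternate signs, differentiate u down to 0, integrate dv up.

s**3*sin(2*s)/2 - s**2*sin(2*s) + 3*s**2*cos(2*s)/4 + 3*s*sin(2*s)/4 - s*cos(2*s) + 2*sin(2*s) + 3*cos(2*s)/8 + C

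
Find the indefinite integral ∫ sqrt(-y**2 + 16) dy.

y*sqrt(-y**2 + 16)/2 + 8*asin(y/4) + C

Substitute y = 4·sin(θ), so dy = 4·cos(θ) dθ and the radical becomes sqrt(-y**2 + 16) = 4·cos(θ) by the Pythagorean identity.
Integrate the resulting trig expression in θ, then back-substitute θ = asin(y/4), sin(θ) = y/4, cos(θ) = sqrt(-y**2 + 16)/4 (absorbing any constant into C).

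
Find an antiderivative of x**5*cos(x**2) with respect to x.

x**4*sin(x**2)/2 + x**2*cos(x**2) - sin(x**2) + C

Let u = x², du = 2x dx; rewrite as (1/2)∫ u^2·cos(1u) du.
Now integrate by parts 2 times.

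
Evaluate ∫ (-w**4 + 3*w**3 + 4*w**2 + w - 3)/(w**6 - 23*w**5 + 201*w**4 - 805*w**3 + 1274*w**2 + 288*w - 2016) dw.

-293*log(w - 7)/72 + 167*log(w - 6)/28 - 2381*log(w - 4)/900 + 3*log(w - 3)/4 + log(w + 1)/1400 - 1/(30*w - 120) + C

Factor the denominator: (w - 7)*(w - 6)*(w - 4)**2*(w - 3)*(w + 1).
Partial-fraction decomposition: 1/(1400*(w + 1)) + 3/(4*(w - 3)) - 2381/(900*(w - 4)) + 1/(30*(w - 4)**2) + 167/(28*(w - 6)) - 293/(72*(w - 7)).
Integrate each term; A/(w−a) gives A·log|w−a|; A/(w−a)² gives −A/(w−a).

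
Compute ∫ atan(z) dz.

Use integration by parts with u = arctan(z), dv = dz.
Then du = 1/(z**2 + 1) dz.

z*atan(z) - log(z**2 + 1)/2 + C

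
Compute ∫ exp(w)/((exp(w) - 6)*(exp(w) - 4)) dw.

log(exp(w) - 6)/2 - log(exp(w) - 4)/2 + C

Let u = e^w, du = e^w dw.
The integral becomes ∫ du/((u-6)(u-4)); decompose into partial fractions.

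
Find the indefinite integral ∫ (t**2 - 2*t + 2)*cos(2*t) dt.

Use integration by parts with u = t**2 - 2*t + 2, dv = cos(2*t) dt, so v = sin(2*t)/2.
Apply parts 2 times (tabular method): alternate signs, differentiate u down to 0, integrate dv up.

t**2*sin(2*t)/2 - t*sin(2*t) + t*cos(2*t)/2 + 3*sin(2*t)/4 - cos(2*t)/2 + C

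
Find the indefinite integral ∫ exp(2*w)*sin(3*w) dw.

Let I denote the integral. Integrate by parts with u = sin(3*w), dv = exp(2*w) dw, so v = exp(2*w)/2: I = exp(2*w)*sin(3*w)/2 − (3/2)·∫ exp(2*w)*cos(3*w) dw.
Apply parts again with u = cos(3*w), dv = exp(2*w) dw: ∫ exp(2*w)*cos(3*w) dw = exp(2*w)*cos(3*w)/2 + (3/2)·I. Substituting back brings back I: I = exp(2*w)*sin(3*w)/2 - 3*exp(2*w)*cos(3*w)/4 − (9/4)·I.
Solving for I: (1 + 9/4)·I equals the remaining terms, so I = (4/13)·(exp(2*w)*sin(3*w)/2 - 3*exp(2*w)*cos(3*w)/4).

2*exp(2*w)*sin(3*w)/13 - 3*exp(2*w)*cos(3*w)/13 + C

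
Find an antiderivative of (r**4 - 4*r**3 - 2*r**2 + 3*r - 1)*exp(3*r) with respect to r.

Use integration by parts with u = r**4 - 4*r**3 - 2*r**2 + 3*r - 1, dv = exp(3*r) dr, so v = exp(3*r)/3.
Apply parts 4 times (tabular method): alternate signs, differentiate u down to 0, integrate dv up.

(27*r**4 - 144*r**3 + 90*r**2 + 21*r - 34)*exp(3*r)/81 + C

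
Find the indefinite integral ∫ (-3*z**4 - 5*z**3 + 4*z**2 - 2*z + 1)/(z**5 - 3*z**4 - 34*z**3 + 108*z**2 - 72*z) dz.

-log(z)/72 - 967*log(z - 6)/288 + 75*log(z - 2)/64 - log(z - 1)/7 - 2651*log(z + 6)/4032 + C

Factor the denominator: z*(z - 6)*(z - 2)*(z - 1)*(z + 6).
Partial-fraction decomposition: -2651/(4032*(z + 6)) - 1/(7*(z - 1)) + 75/(64*(z - 2)) - 967/(288*(z - 6)) - 1/(72*z).
Integrate each term: A/(z−a) contributes A·log|z−a|.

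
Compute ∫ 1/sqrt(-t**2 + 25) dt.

asin(t/5) + C

Substitute t = 5·sin(θ), so dt = 5·cos(θ) dθ and the radical becomes sqrt(-t**2 + 25) = 5·cos(θ) by the Pythagorean identity.
Integrate the resulting trig expression in θ, then back-substitute θ = asin(t/5), sin(θ) = t/5, cos(θ) = sqrt(-t**2 + 25)/5 (absorbing any constant into C).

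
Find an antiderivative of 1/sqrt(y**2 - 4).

Substitute y = 2·sec(θ), so dy = 2·sec(θ)*tan(θ) dθ and the radical becomes sqrt(y**2 - 4) = 2·tan(θ) by the Pythagorean identity.
Integrate the resulting trig expression in θ, then back-substitute sec(θ) = y/2, tan(θ) = sqrt(y**2 - 4)/2 (absorbing any constant into C).

log(y + sqrt(y**2 - 4)) + C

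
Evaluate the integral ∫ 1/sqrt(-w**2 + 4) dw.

asin(w/2) + C

Substitute w = 2·sin(θ), so dw = 2·cos(θ) dθ and the radical becomes sqrt(-w**2 + 4) = 2·cos(θ) by the Pythagorean identity.
Integrate the resulting trig expression in θ, then back-substitute θ = asin(w/2), sin(θ) = w/2, cos(θ) = sqrt(-w**2 + 4)/2 (absorbing any constant into C).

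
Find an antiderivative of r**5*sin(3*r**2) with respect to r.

-r**4*cos(3*r**2)/6 + r**2*sin(3*r**2)/9 + cos(3*r**2)/27 + C

Let u = r², du = 2r dr; rewrite as (1/2)∫ u^2·sin(3u) du.
Now integrate by parts 2 times.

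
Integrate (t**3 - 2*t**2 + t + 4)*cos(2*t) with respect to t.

t**3*sin(2*t)/2 - t**2*sin(2*t) + 3*t**2*cos(2*t)/4 - t*sin(2*t)/4 - t*cos(2*t) + 5*sin(2*t)/2 - cos(2*t)/8 + C

Use integration by parts with u = t**3 - 2*t**2 + t + 4, dv = cos(2*t) dt, so v = sin(2*t)/2.
Apply parts 3 times (tabular method): alternate signs, differentiate u down to 0, integrate dv up.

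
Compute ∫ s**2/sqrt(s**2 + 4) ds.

Substitute s = 2·tan(θ), so ds = 2·sec(θ)^2 dθ and the radical becomes sqrt(s**2 + 4) = 2·sec(θ) by the Pythagorean identity.
Integrate the resulting trig expression in θ, then back-substitute tan(θ) = s/2, sec(θ) = sqrt(s**2 + 4)/2 (absorbing any constant into C).

s*sqrt(s**2 + 4)/2 - 2*log(s + sqrt(s**2 + 4)) + C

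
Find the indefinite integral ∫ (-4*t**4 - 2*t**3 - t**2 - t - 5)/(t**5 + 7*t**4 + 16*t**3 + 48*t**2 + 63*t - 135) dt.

Factor the denominator: (t - 1)*(t + 3)*(t + 5)*(t**2 + 9).
Partial-fraction decomposition: -(983*t - 12327)/(3060*(t**2 + 9)) - 2275/(408*(t + 5)) + 281/(144*(t + 3)) - 13/(240*(t - 1)).
Integrate each term; A/(t−a) gives A·log|t−a|; the (Bt+D)/(t²+p²) term gives a log and an atan.

-13*log(t - 1)/240 + 281*log(t + 3)/144 - 2275*log(t + 5)/408 - 983*log(t**2 + 9)/6120 + 4109*atan(t/3)/3060 + C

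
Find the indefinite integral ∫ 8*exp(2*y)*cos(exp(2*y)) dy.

4*sin(exp(2*y)) + C

Let u = exp(2*y), so du = (2*exp(2*y)) dy.
Rewriting, the integral becomes 4·∫ cos(u) du = 4·sin(u).
Substituting back, u = exp(2*y).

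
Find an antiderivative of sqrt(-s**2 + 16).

s*sqrt(-s**2 + 16)/2 + 8*asin(s/4) + C

Substitute s = 4·sin(θ), so ds = 4·cos(θ) dθ and the radical becomes sqrt(-s**2 + 16) = 4·cos(θ) by the Pythagorean identity.
Integrate the resulting trig expression in θ, then back-substitute θ = asin(s/4), sin(θ) = s/4, cos(θ) = sqrt(-s**2 + 16)/4 (absorbing any constant into C).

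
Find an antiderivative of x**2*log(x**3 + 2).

Let u = x**3 + 2, so du = (3*x**2) dx.
The integral becomes (1/3)·∫ log(u) du; integrate by parts with u′=log(u), dv′=du.

x**3*log(x**3 + 2)/3 - x**3/3 + 2*log(x**3 + 2)/3 + C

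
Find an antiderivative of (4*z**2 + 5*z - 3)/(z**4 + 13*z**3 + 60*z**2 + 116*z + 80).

-9*log(z + 2)/4 + 41*log(z + 4)/4 - 8*log(z + 5) - 1/(2*z + 4) + C

Factor the denominator: (z + 2)**2*(z + 4)*(z + 5).
Partial-fraction decomposition: -8/(z + 5) + 41/(4*(z + 4)) - 9/(4*(z + 2)) + 1/(2*(z + 2)**2).
Integrate each term; A/(z−a) gives A·log|z−a|; A/(z−a)² gives −A/(z−a).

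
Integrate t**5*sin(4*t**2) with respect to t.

Let u = t², du = 2t dt; rewrite as (1/2)∫ u^2·sin(4u) du.
Now integrate by parts 2 times.

-t**4*cos(4*t**2)/8 + t**2*sin(4*t**2)/16 + cos(4*t**2)/64 + C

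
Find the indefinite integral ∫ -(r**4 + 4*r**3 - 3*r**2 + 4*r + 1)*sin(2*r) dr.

Use integration by parts with u = r**4 + 4*r**3 - 3*r**2 + 4*r + 1, dv = -sin(2*r) dr, so v = cos(2*r)/2.
Apply parts 4 times (tabular method): alternate signs, differentiate u down to 0, integrate dv up.

r**4*cos(2*r)/2 - r**3*sin(2*r) + 2*r**3*cos(2*r) - 3*r**2*sin(2*r) - 3*r**2*cos(2*r) + 3*r*sin(2*r) - r*cos(2*r) + sin(2*r)/2 + 2*cos(2*r) + C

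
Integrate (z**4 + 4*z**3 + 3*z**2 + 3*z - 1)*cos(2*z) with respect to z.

z**4*sin(2*z)/2 + 2*z**3*sin(2*z) + z**3*cos(2*z) + 3*z**2*cos(2*z) - 3*z*sin(2*z)/2 - sin(2*z)/2 - 3*cos(2*z)/4 + C

Use integration by parts with u = z**4 + 4*z**3 + 3*z**2 + 3*z - 1, dv = cos(2*z) dz, so v = sin(2*z)/2.
Apply parts 4 times (tabular method): alternate signs, differentiate u down to 0, integrate dv up.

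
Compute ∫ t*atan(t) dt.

Use integration by parts with u = arctan(t), dv = t dt.
Then du = 1/(t**2 + 1) dt.

t**2*atan(t)/2 - t/2 + atan(t)/2 + C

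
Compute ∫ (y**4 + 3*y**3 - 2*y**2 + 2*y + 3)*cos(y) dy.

y**4*sin(y) + 3*y**3*sin(y) + 4*y**3*cos(y) - 14*y**2*sin(y) + 9*y**2*cos(y) - 16*y*sin(y) - 28*y*cos(y) + 31*sin(y) - 16*cos(y) + C

Use integration by parts with u = y**4 + 3*y**3 - 2*y**2 + 2*y + 3, dv = cos(y) dy, so v = sin(y).
Apply parts 4 times (tabular method): alternate signs, differentiate u down to 0, integrate dv up.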